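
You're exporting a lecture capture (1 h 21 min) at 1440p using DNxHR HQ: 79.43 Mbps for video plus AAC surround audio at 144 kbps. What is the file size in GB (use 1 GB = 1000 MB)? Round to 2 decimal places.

1 h 21 min = 81 min = 4860 s
Audio: 144 kbps = 0.144 Mbps.
Total bitrate: 79.43 + 0.144 = 79.574 Mbps.
Stream data: 79.574 Mbps × 4860 s = 386729.6 Mb.
386,730 Mb ÷ 8 = 48,341 MB → 48.34 GB.

48.34 GB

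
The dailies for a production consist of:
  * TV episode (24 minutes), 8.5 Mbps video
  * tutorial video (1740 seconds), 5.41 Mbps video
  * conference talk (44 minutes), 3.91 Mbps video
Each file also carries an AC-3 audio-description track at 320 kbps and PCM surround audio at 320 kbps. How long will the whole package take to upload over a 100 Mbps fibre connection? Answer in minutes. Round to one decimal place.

Audio total: 320 + 320 = 640 kbps = 0.640 Mbps.
TV episode: 9.140 Mbps × 1440 s = 13161.6 Mb
tutorial video: 6.050 Mbps × 1740 s = 10527.0 Mb
conference talk: 4.550 Mbps × 2640 s = 12012.0 Mb
Total: 35700.6 Mb = 4462.6 MB.
At 100 Mbps: 35700.6 / 100 = 357 s ≈ 5.95 minutes.

6.0 minutes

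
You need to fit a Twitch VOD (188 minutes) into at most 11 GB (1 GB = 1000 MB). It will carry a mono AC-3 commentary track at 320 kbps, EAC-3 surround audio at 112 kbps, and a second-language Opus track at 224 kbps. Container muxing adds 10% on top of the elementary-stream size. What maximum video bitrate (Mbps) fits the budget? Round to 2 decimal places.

6.44 Mbps

Budget: 11 GB = 88000.0 Mb.
Stream payload after overhead: 88000.0 / 1.10 = 80000.0 Mb.
188 min = 11280 s
Total bitrate budget: 80000.0 Mb / 11280 s = 7.092 Mbps.
Audio total: 320 + 112 + 224 = 656 kbps = 0.656 Mbps.
Video: 7.092 − 0.656 = 6.436 Mbps.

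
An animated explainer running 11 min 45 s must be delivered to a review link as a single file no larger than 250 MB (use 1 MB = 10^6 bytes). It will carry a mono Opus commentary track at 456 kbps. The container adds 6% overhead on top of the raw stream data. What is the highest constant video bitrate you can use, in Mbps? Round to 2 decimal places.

Budget: 250 MB = 2000.0 Mb.
Stream payload after overhead: 2000.0 / 1.06 = 1886.8 Mb.
11 min 45 s = 705 s
Total bitrate budget: 1886.8 Mb / 705 s = 2.676 Mbps.
Audio: 456 kbps = 0.456 Mbps.
Video: 2.676 − 0.456 = 2.220 Mbps.

2.22 Mbps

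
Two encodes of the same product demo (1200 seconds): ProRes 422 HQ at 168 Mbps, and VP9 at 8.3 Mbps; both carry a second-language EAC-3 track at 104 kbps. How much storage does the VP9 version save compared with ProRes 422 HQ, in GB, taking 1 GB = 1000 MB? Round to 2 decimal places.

Audio: 104 kbps = 0.104 Mbps.
ProRes 422 HQ: 168.104 Mbps × 1200 s = 201724.8 Mb = 25.216 GB.
VP9: 8.404 Mbps × 1200 s = 10084.8 Mb = 1.261 GB.
Saving: 25.216 − 1.261 = 23.955 GB.

23.96 GB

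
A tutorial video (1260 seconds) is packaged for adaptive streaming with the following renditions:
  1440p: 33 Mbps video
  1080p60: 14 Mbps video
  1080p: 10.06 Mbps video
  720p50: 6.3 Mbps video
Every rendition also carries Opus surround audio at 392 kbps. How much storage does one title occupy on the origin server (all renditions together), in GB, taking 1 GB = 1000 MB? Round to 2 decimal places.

10.23 GB

Audio: 392 kbps = 0.392 Mbps.
Sum of rendition bitrates: (33+0.392) + (14+0.392) + (10.06+0.392) + (6.3+0.392) = 64.928 Mbps.
× 1260 s = 81,809 Mb = 10,226 MB = 10.23 GB.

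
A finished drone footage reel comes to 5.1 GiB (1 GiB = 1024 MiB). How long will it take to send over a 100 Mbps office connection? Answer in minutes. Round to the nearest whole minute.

File: 5.1 GiB = 43808.7 Mb.
At 100 Mbps: 43808.7 / 100 = 438.1 s ≈ 7.3 minutes.

7 minutes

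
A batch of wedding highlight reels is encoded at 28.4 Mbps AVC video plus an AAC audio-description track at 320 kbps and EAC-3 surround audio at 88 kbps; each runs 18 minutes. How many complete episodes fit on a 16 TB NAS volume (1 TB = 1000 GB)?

4114

18 min = 1080 s
Audio total: 320 + 88 = 408 kbps = 0.408 Mbps.
Total bitrate: 28.808 Mbps.
Per item: 28.808 Mbps × 1080 s = 31,113 Mb = 3,889 MB.
Capacity: 16 TB = 128,000,000 Mb; 4114.08 items → 4114 complete.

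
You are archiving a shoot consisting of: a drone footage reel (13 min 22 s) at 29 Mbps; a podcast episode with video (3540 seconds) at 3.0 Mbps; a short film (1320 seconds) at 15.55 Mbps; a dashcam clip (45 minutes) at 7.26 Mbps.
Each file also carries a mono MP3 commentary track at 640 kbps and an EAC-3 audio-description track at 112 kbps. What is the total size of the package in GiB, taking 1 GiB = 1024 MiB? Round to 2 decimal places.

Audio total: 640 + 112 = 752 kbps = 0.752 Mbps.
drone footage reel: 29.752 Mbps × 802 s = 23861.1 Mb
podcast episode with video: 3.752 Mbps × 3540 s = 13282.1 Mb
short film: 16.302 Mbps × 1320 s = 21518.6 Mb
dashcam clip: 8.012 Mbps × 2700 s = 21632.4 Mb
Total: 80294.2 Mb = 10036.8 MB.
= 9.347 GiB.

9.35 GiB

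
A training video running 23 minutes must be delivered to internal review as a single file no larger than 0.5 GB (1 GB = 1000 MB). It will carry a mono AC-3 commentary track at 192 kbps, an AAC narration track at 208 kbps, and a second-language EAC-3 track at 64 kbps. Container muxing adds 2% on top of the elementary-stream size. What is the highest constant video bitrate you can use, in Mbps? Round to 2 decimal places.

2.38 Mbps

Budget: 0.5 GB = 4000.0 Mb.
Stream payload after overhead: 4000.0 / 1.02 = 3921.6 Mb.
23 min = 1380 s
Total bitrate budget: 3921.6 Mb / 1380 s = 2.842 Mbps.
Audio total: 192 + 208 + 64 = 464 kbps = 0.464 Mbps.
Video: 2.842 − 0.464 = 2.378 Mbps.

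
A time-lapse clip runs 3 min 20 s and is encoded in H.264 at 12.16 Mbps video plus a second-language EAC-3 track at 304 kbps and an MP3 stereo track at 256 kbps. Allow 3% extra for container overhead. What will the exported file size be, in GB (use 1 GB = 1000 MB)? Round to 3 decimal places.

0.328 GB

3 min 20 s = 200 s
Audio total: 304 + 256 = 560 kbps = 0.560 Mbps.
Total bitrate: 12.16 + 0.560 = 12.720 Mbps.
Stream data: 12.720 Mbps × 200 s = 2544.0 Mb.
With 3% container overhead: ×1.03.
2,620 Mb ÷ 8 = 327.5 MB → 0.3275 GB.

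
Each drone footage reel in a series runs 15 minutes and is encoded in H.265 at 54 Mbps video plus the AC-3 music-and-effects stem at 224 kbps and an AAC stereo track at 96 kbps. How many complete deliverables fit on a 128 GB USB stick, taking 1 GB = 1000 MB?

15 min = 900 s
Audio total: 224 + 96 = 320 kbps = 0.320 Mbps.
Total bitrate: 54.320 Mbps.
Per item: 54.320 Mbps × 900 s = 48,888 Mb = 6,111 MB.
Capacity: 128 GB = 1,024,000 Mb; 20.95 items → 20 complete.

20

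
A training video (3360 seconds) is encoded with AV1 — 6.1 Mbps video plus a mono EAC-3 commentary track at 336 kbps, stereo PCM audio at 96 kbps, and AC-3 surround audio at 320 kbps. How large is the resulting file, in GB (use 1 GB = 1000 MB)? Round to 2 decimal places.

2.88 GB

Audio total: 336 + 96 + 320 = 752 kbps = 0.752 Mbps.
Total bitrate: 6.1 + 0.752 = 6.852 Mbps.
Stream data: 6.852 Mbps × 3360 s = 23022.7 Mb.
23,023 Mb ÷ 8 = 2,878 MB → 2.878 GB.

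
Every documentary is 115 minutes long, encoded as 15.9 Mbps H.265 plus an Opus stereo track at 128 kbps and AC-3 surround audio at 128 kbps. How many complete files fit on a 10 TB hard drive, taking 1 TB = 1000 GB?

115 min = 6900 s
Audio total: 128 + 128 = 256 kbps = 0.256 Mbps.
Total bitrate: 16.156 Mbps.
Per item: 16.156 Mbps × 6900 s = 111,476 Mb = 13,935 MB.
Capacity: 10 TB = 80,000,000 Mb; 717.64 items → 717 complete.

717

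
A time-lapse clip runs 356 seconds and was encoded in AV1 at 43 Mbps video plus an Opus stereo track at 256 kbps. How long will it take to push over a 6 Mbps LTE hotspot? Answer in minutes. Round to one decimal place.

42.8 minutes

Audio: 256 kbps = 0.256 Mbps.
Total bitrate: 43.256 Mbps.
File: 43.256 Mbps × 356 s = 15399.1 Mb.
At 6 Mbps: 15399.1 / 6 = 2566.5 s ≈ 42.8 minutes.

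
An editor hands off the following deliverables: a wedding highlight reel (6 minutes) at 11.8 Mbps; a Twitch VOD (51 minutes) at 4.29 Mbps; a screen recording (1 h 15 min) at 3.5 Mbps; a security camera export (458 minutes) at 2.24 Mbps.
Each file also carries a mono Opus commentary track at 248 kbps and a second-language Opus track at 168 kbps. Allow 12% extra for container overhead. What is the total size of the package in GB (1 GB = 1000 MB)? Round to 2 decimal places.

15.32 GB

Audio total: 248 + 168 = 416 kbps = 0.416 Mbps.
wedding highlight reel: 12.216 Mbps × 360 s × 1.12 = 4925.5 Mb
Twitch VOD: 4.706 Mbps × 3060 s × 1.12 = 16128.4 Mb
screen recording: 3.916 Mbps × 4500 s × 1.12 = 19736.6 Mb
security camera export: 2.656 Mbps × 27480 s × 1.12 = 81745.3 Mb
Total: 122535.8 Mb = 15317.0 MB.
= 15.32 GB.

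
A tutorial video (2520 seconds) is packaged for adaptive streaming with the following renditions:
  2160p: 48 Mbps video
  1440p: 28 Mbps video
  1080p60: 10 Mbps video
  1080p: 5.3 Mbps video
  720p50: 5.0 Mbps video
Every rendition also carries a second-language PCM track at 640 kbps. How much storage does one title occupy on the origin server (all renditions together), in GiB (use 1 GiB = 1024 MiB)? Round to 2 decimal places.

29.19 GiB

Audio: 640 kbps = 0.640 Mbps.
Sum of rendition bitrates: (48+0.640) + (28+0.640) + (10+0.640) + (5.3+0.640) + (5.0+0.640) = 99.500 Mbps.
× 2520 s = 250,740 Mb = 31,342 MB = 29.19 GiB.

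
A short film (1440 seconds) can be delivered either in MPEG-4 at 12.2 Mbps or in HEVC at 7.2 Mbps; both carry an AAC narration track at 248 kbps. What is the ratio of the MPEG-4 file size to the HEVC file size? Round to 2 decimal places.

1.67

Audio: 248 kbps = 0.248 Mbps.
MPEG-4: 12.448 Mbps × 1440 s = 17925.1 Mb = 2.087 GiB.
HEVC: 7.448 Mbps × 1440 s = 10725.1 Mb = 1.249 GiB.
Ratio: 2.087 / 1.249 = 1.671.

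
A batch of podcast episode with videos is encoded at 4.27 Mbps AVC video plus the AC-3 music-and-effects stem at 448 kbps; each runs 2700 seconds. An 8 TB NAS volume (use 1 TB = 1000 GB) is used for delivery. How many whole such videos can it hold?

Audio: 448 kbps = 0.448 Mbps.
Total bitrate: 4.718 Mbps.
Per item: 4.718 Mbps × 2700 s = 12,739 Mb = 1,592 MB.
Capacity: 8 TB = 64,000,000 Mb; 5024.10 items → 5024 complete.

5024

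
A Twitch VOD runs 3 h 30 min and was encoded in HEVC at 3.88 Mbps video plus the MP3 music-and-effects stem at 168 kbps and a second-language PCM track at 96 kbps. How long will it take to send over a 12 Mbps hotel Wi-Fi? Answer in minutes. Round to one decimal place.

72.5 minutes

3 h 30 min = 210 min = 12600 s
Audio total: 168 + 96 = 264 kbps = 0.264 Mbps.
Total bitrate: 4.144 Mbps.
File: 4.144 Mbps × 12600 s = 52214.4 Mb.
At 12 Mbps: 52214.4 / 12 = 4351.2 s ≈ 72.5 minutes.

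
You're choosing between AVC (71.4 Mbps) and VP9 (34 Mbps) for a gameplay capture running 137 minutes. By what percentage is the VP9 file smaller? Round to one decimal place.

137 min = 8220 s
AVC: 71.400 Mbps × 8220 s = 586908.0 Mb = 73.364 GB.
VP9: 34.000 Mbps × 8220 s = 279480.0 Mb = 34.935 GB.
Reduction: (1 − 34.935/73.364) × 100 = 52.38%.

52.4%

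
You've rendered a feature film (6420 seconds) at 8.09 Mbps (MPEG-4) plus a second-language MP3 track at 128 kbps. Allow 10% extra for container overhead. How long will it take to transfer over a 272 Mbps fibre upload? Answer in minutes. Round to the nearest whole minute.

Audio: 128 kbps = 0.128 Mbps.
Total bitrate: 8.218 Mbps.
File: 8.218 Mbps × 6420 s = 52759.6 Mb.
With 10% container overhead: ×1.10. → 58035.5 Mb.
At 272 Mbps: 58035.5 / 272 = 213.4 s ≈ 3.56 minutes.

4 minutes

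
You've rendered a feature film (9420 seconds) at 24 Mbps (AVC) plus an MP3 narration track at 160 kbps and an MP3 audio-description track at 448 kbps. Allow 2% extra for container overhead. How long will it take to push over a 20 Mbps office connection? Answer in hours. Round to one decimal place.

3.3 hours

Audio total: 160 + 448 = 608 kbps = 0.608 Mbps.
Total bitrate: 24.608 Mbps.
File: 24.608 Mbps × 9420 s = 231807.4 Mb.
With 2% container overhead: ×1.02. → 236443.5 Mb.
At 20 Mbps: 236443.5 / 20 = 11822.2 s ≈ 3.28 hours.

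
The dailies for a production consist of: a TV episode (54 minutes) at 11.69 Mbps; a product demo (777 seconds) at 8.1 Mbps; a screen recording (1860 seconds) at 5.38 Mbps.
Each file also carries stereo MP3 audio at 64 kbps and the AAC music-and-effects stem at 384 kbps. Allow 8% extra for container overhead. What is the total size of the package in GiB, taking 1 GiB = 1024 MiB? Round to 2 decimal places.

7.14 GiB

Audio total: 64 + 384 = 448 kbps = 0.448 Mbps.
TV episode: 12.138 Mbps × 3240 s × 1.08 = 42473.3 Mb
product demo: 8.548 Mbps × 777 s × 1.08 = 7173.1 Mb
screen recording: 5.828 Mbps × 1860 s × 1.08 = 11707.3 Mb
Total: 61353.7 Mb = 7669.2 MB.
= 7.143 GiB.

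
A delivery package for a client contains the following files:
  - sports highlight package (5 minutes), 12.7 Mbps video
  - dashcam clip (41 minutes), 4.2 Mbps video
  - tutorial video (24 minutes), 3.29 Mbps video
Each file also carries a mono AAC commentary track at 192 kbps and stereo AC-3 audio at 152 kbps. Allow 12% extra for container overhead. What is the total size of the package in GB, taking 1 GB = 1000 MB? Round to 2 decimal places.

Audio total: 192 + 152 = 344 kbps = 0.344 Mbps.
sports highlight package: 13.044 Mbps × 300 s × 1.12 = 4382.8 Mb
dashcam clip: 4.544 Mbps × 2460 s × 1.12 = 12519.6 Mb
tutorial video: 3.634 Mbps × 1440 s × 1.12 = 5860.9 Mb
Total: 22763.3 Mb = 2845.4 MB.
= 2.845 GB.

2.85 GB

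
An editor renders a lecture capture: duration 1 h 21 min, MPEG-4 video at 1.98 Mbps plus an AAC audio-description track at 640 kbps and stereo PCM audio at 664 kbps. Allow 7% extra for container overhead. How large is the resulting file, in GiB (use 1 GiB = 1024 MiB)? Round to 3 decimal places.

1.988 GiB

1 h 21 min = 81 min = 4860 s
Audio total: 640 + 664 = 1304 kbps = 1.304 Mbps.
Total bitrate: 1.98 + 1.304 = 3.284 Mbps.
Stream data: 3.284 Mbps × 4860 s = 15960.2 Mb.
With 7% container overhead: ×1.07.
17,077 Mb = 2,134,682,100 bytes ÷ 1,073,741,824 = 1.988 GiB.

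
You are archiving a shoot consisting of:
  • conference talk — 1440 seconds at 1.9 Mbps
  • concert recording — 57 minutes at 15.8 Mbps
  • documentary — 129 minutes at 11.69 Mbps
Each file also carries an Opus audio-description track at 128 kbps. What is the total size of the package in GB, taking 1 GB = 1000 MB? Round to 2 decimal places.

Audio: 128 kbps = 0.128 Mbps.
conference talk: 2.028 Mbps × 1440 s = 2920.3 Mb
concert recording: 15.928 Mbps × 3420 s = 54473.8 Mb
documentary: 11.818 Mbps × 7740 s = 91471.3 Mb
Total: 148865.4 Mb = 18608.2 MB.
= 18.61 GB.

18.61 GB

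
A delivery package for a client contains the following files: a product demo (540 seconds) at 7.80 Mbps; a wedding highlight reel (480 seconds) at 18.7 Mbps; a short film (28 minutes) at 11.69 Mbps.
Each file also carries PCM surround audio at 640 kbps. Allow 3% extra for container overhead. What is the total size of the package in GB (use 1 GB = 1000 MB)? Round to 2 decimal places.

Audio: 640 kbps = 0.640 Mbps.
product demo: 8.440 Mbps × 540 s × 1.03 = 4694.3 Mb
wedding highlight reel: 19.340 Mbps × 480 s × 1.03 = 9561.7 Mb
short film: 12.330 Mbps × 1680 s × 1.03 = 21335.8 Mb
Total: 35591.9 Mb = 4449.0 MB.
= 4.449 GB.

4.45 GB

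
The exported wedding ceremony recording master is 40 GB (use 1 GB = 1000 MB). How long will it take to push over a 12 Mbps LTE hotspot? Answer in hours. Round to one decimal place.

File: 40 GB = 320000.0 Mb.
At 12 Mbps: 320000.0 / 12 = 26666.7 s ≈ 7.41 hours.

7.4 hours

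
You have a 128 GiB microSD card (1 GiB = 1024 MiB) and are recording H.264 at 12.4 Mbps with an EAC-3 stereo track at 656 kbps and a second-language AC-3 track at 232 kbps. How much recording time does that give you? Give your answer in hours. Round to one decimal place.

23.0 hours

Audio total: 656 + 232 = 888 kbps = 0.888 Mbps.
Total bitrate: 12.4 + 0.888 = 13.288 Mbps.
Capacity: 128 GiB = 1,099,512 Mb.
Recording time: 1,099,512 / 13.288 = 82,745 s ≈ 23.0 hours.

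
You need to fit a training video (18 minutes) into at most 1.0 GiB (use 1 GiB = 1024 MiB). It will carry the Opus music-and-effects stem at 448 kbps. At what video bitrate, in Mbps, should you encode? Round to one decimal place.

7.5 Mbps

Budget: 1.0 GiB = 8589.9 Mb.
18 min = 1080 s
Total bitrate budget: 8589.9 Mb / 1080 s = 7.954 Mbps.
Audio: 448 kbps = 0.448 Mbps.
Video: 7.954 − 0.448 = 7.506 Mbps.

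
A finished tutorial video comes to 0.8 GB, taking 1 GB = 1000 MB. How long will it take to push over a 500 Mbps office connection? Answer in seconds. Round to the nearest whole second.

File: 0.8 GB = 6400.0 Mb.
At 500 Mbps: 6400.0 / 500 = 12.8 s ≈ 12.8 seconds.

13 seconds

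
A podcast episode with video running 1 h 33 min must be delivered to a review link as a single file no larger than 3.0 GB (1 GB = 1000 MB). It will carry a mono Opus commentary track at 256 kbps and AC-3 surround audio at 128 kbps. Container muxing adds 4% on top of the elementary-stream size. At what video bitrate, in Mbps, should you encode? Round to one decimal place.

Budget: 3.0 GB = 24000.0 Mb.
Stream payload after overhead: 24000.0 / 1.04 = 23076.9 Mb.
1 h 33 min = 93 min = 5580 s
Total bitrate budget: 23076.9 Mb / 5580 s = 4.136 Mbps.
Audio total: 256 + 128 = 384 kbps = 0.384 Mbps.
Video: 4.136 − 0.384 = 3.752 Mbps.

3.8 Mbps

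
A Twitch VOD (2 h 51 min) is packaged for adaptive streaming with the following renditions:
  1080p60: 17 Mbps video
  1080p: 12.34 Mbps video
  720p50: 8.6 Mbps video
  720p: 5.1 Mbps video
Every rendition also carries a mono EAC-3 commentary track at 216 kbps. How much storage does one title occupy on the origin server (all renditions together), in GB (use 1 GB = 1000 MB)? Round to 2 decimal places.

56.31 GB

2 h 51 min = 171 min = 10260 s
Audio: 216 kbps = 0.216 Mbps.
Sum of rendition bitrates: (17+0.216) + (12.34+0.216) + (8.6+0.216) + (5.1+0.216) = 43.904 Mbps.
× 10260 s = 450,455 Mb = 56,307 MB = 56.31 GB.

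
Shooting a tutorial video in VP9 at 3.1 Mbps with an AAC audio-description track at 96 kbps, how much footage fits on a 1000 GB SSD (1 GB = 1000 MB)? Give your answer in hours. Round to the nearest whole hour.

695 hours

Audio: 96 kbps = 0.096 Mbps.
Total bitrate: 3.1 + 0.096 = 3.196 Mbps.
Capacity: 1000 GB = 8,000,000 Mb.
Recording time: 8,000,000 / 3.196 = 2,503,129 s ≈ 695 hours.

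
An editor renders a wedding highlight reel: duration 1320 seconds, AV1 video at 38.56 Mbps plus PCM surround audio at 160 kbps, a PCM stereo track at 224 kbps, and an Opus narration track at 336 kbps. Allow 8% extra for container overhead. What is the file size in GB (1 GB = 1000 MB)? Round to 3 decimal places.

7.000 GB

Audio total: 160 + 224 + 336 = 720 kbps = 0.720 Mbps.
Total bitrate: 38.56 + 0.720 = 39.280 Mbps.
Stream data: 39.280 Mbps × 1320 s = 51849.6 Mb.
With 8% container overhead: ×1.08.
55,998 Mb ÷ 8 = 7,000 MB → 7.000 GB.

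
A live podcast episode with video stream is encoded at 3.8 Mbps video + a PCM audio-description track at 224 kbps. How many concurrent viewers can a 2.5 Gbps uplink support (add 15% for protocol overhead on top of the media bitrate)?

Audio: 224 kbps = 0.224 Mbps.
Per-viewer media rate: 4.024 Mbps.
On the wire with 15% overhead: 4.628 Mbps.
2.5 Gbps = 2,500 Mbps; 2,500 / 4.628 = 540.24 → 540 viewers.

540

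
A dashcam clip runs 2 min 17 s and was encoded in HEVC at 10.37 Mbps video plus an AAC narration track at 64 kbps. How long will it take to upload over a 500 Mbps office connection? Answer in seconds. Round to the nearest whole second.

2 min 17 s = 137 s
Audio: 64 kbps = 0.064 Mbps.
Total bitrate: 10.434 Mbps.
File: 10.434 Mbps × 137 s = 1429.5 Mb.
At 500 Mbps: 1429.5 / 500 = 2.9 s ≈ 2.86 seconds.

3 seconds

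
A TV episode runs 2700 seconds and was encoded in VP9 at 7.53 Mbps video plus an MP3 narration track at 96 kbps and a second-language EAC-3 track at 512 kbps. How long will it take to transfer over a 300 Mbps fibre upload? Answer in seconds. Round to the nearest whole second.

Audio total: 96 + 512 = 608 kbps = 0.608 Mbps.
Total bitrate: 8.138 Mbps.
File: 8.138 Mbps × 2700 s = 21972.6 Mb.
At 300 Mbps: 21972.6 / 300 = 73.2 s ≈ 73.2 seconds.

73 seconds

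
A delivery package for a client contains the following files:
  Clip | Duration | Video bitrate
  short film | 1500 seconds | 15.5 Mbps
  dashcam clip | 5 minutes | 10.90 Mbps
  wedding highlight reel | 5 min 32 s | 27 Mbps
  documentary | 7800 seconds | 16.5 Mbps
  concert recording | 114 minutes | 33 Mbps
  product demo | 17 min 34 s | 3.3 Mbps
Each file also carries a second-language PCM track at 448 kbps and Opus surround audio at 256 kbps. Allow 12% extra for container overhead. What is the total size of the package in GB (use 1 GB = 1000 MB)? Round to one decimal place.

Audio total: 448 + 256 = 704 kbps = 0.704 Mbps.
short film: 16.204 Mbps × 1500 s × 1.12 = 27222.7 Mb
dashcam clip: 11.604 Mbps × 300 s × 1.12 = 3898.9 Mb
wedding highlight reel: 27.704 Mbps × 332 s × 1.12 = 10301.5 Mb
documentary: 17.204 Mbps × 7800 s × 1.12 = 150294.1 Mb
concert recording: 33.704 Mbps × 6840 s × 1.12 = 258199.6 Mb
product demo: 4.004 Mbps × 1054 s × 1.12 = 4726.6 Mb
Total: 454643.5 Mb = 56830.4 MB.
= 56.83 GB.

56.8 GB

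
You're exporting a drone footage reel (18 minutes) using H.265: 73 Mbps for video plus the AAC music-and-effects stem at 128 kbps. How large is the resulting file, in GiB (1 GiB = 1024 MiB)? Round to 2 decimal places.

18 min = 1080 s
Audio: 128 kbps = 0.128 Mbps.
Total bitrate: 73 + 0.128 = 73.128 Mbps.
Stream data: 73.128 Mbps × 1080 s = 78978.2 Mb.
78,978 Mb = 9,872,280,000 bytes ÷ 1,073,741,824 = 9.194 GiB.

9.19 GiB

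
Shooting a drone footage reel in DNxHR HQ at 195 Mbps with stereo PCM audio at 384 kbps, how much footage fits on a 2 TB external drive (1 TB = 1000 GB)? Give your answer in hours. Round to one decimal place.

22.7 hours

Audio: 384 kbps = 0.384 Mbps.
Total bitrate: 195 + 0.384 = 195.384 Mbps.
Capacity: 2 TB = 16,000,000 Mb.
Recording time: 16,000,000 / 195.384 = 81,890 s ≈ 22.7 hours.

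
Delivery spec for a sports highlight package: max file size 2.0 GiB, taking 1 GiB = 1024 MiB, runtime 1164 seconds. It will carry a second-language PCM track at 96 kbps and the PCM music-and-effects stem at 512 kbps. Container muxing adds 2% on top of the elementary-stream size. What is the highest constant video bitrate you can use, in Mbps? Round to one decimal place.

Budget: 2.0 GiB = 17179.9 Mb.
Stream payload after overhead: 17179.9 / 1.02 = 16843.0 Mb.
Total bitrate budget: 16843.0 Mb / 1164 s = 14.470 Mbps.
Audio total: 96 + 512 = 608 kbps = 0.608 Mbps.
Video: 14.470 − 0.608 = 13.862 Mbps.

13.9 Mbps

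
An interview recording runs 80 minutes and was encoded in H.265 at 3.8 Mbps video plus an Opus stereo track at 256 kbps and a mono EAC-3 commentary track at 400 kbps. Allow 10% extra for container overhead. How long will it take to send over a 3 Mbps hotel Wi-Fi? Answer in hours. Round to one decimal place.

2.2 hours

80 min = 4800 s
Audio total: 256 + 400 = 656 kbps = 0.656 Mbps.
Total bitrate: 4.456 Mbps.
File: 4.456 Mbps × 4800 s = 21388.8 Mb.
With 10% container overhead: ×1.10. → 23527.7 Mb.
At 3 Mbps: 23527.7 / 3 = 7842.6 s ≈ 2.18 hours.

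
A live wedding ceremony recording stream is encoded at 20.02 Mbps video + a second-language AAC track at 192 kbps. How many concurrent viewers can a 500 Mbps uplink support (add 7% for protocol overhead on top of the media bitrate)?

23

Audio: 192 kbps = 0.192 Mbps.
Per-viewer media rate: 20.212 Mbps.
On the wire with 7% overhead: 21.627 Mbps.
500 Mbps = 500.0 Mbps; 500.0 / 21.627 = 23.12 → 23 viewers.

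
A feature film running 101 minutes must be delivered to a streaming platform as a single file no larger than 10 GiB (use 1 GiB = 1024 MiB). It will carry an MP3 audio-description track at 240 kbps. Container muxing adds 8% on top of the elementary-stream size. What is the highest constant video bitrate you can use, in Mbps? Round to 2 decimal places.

Budget: 10 GiB = 85899.3 Mb.
Stream payload after overhead: 85899.3 / 1.08 = 79536.4 Mb.
101 min = 6060 s
Total bitrate budget: 79536.4 Mb / 6060 s = 13.125 Mbps.
Audio: 240 kbps = 0.240 Mbps.
Video: 13.125 − 0.240 = 12.885 Mbps.

12.88 Mbps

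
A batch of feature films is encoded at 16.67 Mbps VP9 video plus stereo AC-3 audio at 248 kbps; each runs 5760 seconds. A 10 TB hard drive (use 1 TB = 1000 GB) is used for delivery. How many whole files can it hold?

Audio: 248 kbps = 0.248 Mbps.
Total bitrate: 16.918 Mbps.
Per item: 16.918 Mbps × 5760 s = 97,448 Mb = 12,181 MB.
Capacity: 10 TB = 80,000,000 Mb; 820.95 items → 820 complete.

820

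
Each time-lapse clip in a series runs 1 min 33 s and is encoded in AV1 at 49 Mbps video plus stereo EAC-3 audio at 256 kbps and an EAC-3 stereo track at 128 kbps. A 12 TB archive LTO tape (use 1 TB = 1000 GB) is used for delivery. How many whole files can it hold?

1 min 33 s = 93 s
Audio total: 256 + 128 = 384 kbps = 0.384 Mbps.
Total bitrate: 49.384 Mbps.
Per item: 49.384 Mbps × 93 s = 4,593 Mb = 574.1 MB.
Capacity: 12 TB = 96,000,000 Mb; 20902.68 items → 20902 complete.

20902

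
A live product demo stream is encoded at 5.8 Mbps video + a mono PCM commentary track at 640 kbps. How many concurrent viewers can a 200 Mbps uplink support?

31

Audio: 640 kbps = 0.640 Mbps.
Per-viewer media rate: 6.440 Mbps.
200 Mbps = 200.0 Mbps; 200.0 / 6.440 = 31.06 → 31 viewers.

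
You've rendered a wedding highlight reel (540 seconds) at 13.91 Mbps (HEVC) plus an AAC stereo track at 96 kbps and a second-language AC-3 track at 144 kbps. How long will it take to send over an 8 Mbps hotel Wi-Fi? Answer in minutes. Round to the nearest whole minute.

Audio total: 96 + 144 = 240 kbps = 0.240 Mbps.
Total bitrate: 14.150 Mbps.
File: 14.150 Mbps × 540 s = 7641.0 Mb.
At 8 Mbps: 7641.0 / 8 = 955.1 s ≈ 15.9 minutes.

16 minutes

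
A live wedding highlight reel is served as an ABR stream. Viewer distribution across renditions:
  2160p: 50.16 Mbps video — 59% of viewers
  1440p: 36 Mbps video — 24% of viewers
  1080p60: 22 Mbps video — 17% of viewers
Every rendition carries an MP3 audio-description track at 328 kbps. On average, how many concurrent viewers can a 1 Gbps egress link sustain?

Audio: 328 kbps = 0.328 Mbps.
Average per-viewer bitrate: 0.59×50.488 + 0.24×36.328 + 0.17×22.328 = 42.302 Mbps.
1 Gbps = 1,000 Mbps; 1,000 / 42.302 = 23.64 → 23.

23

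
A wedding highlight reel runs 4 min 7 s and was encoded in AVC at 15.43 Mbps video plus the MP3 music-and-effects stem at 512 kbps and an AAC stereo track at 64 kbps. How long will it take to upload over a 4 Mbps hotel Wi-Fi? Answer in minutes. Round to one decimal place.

4 min 7 s = 247 s
Audio total: 512 + 64 = 576 kbps = 0.576 Mbps.
Total bitrate: 16.006 Mbps.
File: 16.006 Mbps × 247 s = 3953.5 Mb.
At 4 Mbps: 3953.5 / 4 = 988.4 s ≈ 16.5 minutes.

16.5 minutes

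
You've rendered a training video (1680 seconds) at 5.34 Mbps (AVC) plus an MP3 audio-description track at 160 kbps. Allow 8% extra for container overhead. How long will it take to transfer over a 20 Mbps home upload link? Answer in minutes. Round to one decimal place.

8.3 minutes

Audio: 160 kbps = 0.160 Mbps.
Total bitrate: 5.500 Mbps.
File: 5.500 Mbps × 1680 s = 9240.0 Mb.
With 8% container overhead: ×1.08. → 9979.2 Mb.
At 20 Mbps: 9979.2 / 20 = 499.0 s ≈ 8.32 minutes.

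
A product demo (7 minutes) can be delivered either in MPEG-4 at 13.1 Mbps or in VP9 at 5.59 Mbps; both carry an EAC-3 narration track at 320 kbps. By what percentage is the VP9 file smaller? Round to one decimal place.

56.0%

7 min = 420 s
Audio: 320 kbps = 0.320 Mbps.
MPEG-4: 13.420 Mbps × 420 s = 5636.4 Mb = 0.656 GiB.
VP9: 5.910 Mbps × 420 s = 2482.2 Mb = 0.289 GiB.
Reduction: (1 − 0.289/0.656) × 100 = 55.96%.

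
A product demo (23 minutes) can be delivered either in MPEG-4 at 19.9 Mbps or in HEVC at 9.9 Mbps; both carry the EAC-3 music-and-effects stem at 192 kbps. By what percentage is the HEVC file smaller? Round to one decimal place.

49.8%

23 min = 1380 s
Audio: 192 kbps = 0.192 Mbps.
MPEG-4: 20.092 Mbps × 1380 s = 27727.0 Mb = 3.228 GiB.
HEVC: 10.092 Mbps × 1380 s = 13927.0 Mb = 1.621 GiB.
Reduction: (1 − 1.621/3.228) × 100 = 49.77%.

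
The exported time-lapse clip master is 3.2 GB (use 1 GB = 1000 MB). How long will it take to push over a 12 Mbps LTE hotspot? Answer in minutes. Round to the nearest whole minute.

36 minutes

File: 3.2 GB = 25600.0 Mb.
At 12 Mbps: 25600.0 / 12 = 2133.3 s ≈ 35.6 minutes.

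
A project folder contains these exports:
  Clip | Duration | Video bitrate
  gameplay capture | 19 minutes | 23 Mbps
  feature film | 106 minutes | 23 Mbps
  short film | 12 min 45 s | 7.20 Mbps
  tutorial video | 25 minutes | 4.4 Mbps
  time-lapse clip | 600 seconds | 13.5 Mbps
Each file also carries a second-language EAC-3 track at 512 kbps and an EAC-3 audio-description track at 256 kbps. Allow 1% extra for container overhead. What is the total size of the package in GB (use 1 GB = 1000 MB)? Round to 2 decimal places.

Audio total: 512 + 256 = 768 kbps = 0.768 Mbps.
gameplay capture: 23.768 Mbps × 1140 s × 1.01 = 27366.5 Mb
feature film: 23.768 Mbps × 6360 s × 1.01 = 152676.1 Mb
short film: 7.968 Mbps × 765 s × 1.01 = 6156.5 Mb
tutorial video: 5.168 Mbps × 1500 s × 1.01 = 7829.5 Mb
time-lapse clip: 14.268 Mbps × 600 s × 1.01 = 8646.4 Mb
Total: 202675.0 Mb = 25334.4 MB.
= 25.33 GB.

25.33 GB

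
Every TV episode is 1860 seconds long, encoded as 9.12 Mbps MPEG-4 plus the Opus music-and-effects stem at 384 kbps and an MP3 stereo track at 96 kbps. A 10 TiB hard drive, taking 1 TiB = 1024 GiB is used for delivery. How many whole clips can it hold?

4926

Audio total: 384 + 96 = 480 kbps = 0.480 Mbps.
Total bitrate: 9.600 Mbps.
Per item: 9.600 Mbps × 1860 s = 17,856 Mb = 2,232 MB.
Capacity: 10 TiB = 87,960,930 Mb; 4926.13 items → 4926 complete.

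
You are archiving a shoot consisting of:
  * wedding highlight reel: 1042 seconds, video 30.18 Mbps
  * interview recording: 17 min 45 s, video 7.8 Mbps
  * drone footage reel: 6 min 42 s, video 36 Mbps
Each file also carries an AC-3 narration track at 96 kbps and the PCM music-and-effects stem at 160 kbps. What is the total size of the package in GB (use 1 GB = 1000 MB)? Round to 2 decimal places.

6.86 GB

Audio total: 96 + 160 = 256 kbps = 0.256 Mbps.
wedding highlight reel: 30.436 Mbps × 1042 s = 31714.3 Mb
interview recording: 8.056 Mbps × 1065 s = 8579.6 Mb
drone footage reel: 36.256 Mbps × 402 s = 14574.9 Mb
Total: 54868.9 Mb = 6858.6 MB.
= 6.859 GB.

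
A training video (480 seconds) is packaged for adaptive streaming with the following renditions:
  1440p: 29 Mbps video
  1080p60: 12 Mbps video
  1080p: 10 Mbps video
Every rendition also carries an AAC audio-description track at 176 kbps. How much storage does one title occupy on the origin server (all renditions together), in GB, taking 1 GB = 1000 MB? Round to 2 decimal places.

Audio: 176 kbps = 0.176 Mbps.
Sum of rendition bitrates: (29+0.176) + (12+0.176) + (10+0.176) = 51.528 Mbps.
× 480 s = 24,733 Mb = 3,092 MB = 3.092 GB.

3.09 GB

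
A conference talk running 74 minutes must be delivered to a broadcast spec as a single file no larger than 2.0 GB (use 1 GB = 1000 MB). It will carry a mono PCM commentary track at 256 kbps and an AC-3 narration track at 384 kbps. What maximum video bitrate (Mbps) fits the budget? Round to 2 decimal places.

2.96 Mbps

Budget: 2.0 GB = 16000.0 Mb.
74 min = 4440 s
Total bitrate budget: 16000.0 Mb / 4440 s = 3.604 Mbps.
Audio total: 256 + 384 = 640 kbps = 0.640 Mbps.
Video: 3.604 − 0.640 = 2.964 Mbps.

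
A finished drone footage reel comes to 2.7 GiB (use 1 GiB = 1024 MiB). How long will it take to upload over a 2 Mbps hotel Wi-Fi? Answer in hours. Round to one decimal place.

3.2 hours

File: 2.7 GiB = 23192.8 Mb.
At 2 Mbps: 23192.8 / 2 = 11596.4 s ≈ 3.22 hours.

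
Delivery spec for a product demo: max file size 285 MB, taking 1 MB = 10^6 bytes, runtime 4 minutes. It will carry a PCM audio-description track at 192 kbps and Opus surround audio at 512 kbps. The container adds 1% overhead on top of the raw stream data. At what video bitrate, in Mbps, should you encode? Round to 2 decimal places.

8.70 Mbps

Budget: 285 MB = 2280.0 Mb.
Stream payload after overhead: 2280.0 / 1.01 = 2257.4 Mb.
4 min = 240 s
Total bitrate budget: 2257.4 Mb / 240 s = 9.406 Mbps.
Audio total: 192 + 512 = 704 kbps = 0.704 Mbps.
Video: 9.406 − 0.704 = 8.702 Mbps.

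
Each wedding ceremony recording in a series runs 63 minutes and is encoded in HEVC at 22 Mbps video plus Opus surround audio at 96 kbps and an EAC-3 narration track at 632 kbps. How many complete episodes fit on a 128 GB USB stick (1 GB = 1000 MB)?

11

63 min = 3780 s
Audio total: 96 + 632 = 728 kbps = 0.728 Mbps.
Total bitrate: 22.728 Mbps.
Per item: 22.728 Mbps × 3780 s = 85,912 Mb = 10,739 MB.
Capacity: 128 GB = 1,024,000 Mb; 11.92 items → 11 complete.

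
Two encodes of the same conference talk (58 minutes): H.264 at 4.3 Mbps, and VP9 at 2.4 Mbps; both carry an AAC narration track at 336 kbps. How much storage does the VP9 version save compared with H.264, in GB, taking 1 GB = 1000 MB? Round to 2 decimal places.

58 min = 3480 s
Audio: 336 kbps = 0.336 Mbps.
H.264: 4.636 Mbps × 3480 s = 16133.3 Mb = 2.017 GB.
VP9: 2.736 Mbps × 3480 s = 9521.3 Mb = 1.190 GB.
Saving: 2.017 − 1.190 = 0.827 GB.

0.83 GB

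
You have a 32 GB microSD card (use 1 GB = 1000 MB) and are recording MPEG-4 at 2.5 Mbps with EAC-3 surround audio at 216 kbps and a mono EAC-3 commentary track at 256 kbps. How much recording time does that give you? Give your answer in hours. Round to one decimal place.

23.9 hours

Audio total: 216 + 256 = 472 kbps = 0.472 Mbps.
Total bitrate: 2.5 + 0.472 = 2.972 Mbps.
Capacity: 32 GB = 256,000 Mb.
Recording time: 256,000 / 2.972 = 86,137 s ≈ 23.9 hours.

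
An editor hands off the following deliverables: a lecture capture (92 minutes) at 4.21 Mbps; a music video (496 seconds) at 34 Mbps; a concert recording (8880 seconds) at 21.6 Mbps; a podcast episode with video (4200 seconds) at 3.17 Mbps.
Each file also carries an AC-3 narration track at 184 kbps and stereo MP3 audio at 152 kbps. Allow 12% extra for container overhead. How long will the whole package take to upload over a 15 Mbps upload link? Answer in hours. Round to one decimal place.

Audio total: 184 + 152 = 336 kbps = 0.336 Mbps.
lecture capture: 4.546 Mbps × 5520 s × 1.12 = 28105.2 Mb
music video: 34.336 Mbps × 496 s × 1.12 = 19074.3 Mb
concert recording: 21.936 Mbps × 8880 s × 1.12 = 218166.7 Mb
podcast episode with video: 3.506 Mbps × 4200 s × 1.12 = 16492.2 Mb
Total: 281838.4 Mb = 35229.8 MB.
At 15 Mbps: 281838.4 / 15 = 18789 s ≈ 5.22 hours.

5.2 hours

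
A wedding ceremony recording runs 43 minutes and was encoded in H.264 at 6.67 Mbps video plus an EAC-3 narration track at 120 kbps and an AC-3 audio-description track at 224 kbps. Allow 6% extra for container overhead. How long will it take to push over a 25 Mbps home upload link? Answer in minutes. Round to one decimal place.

43 min = 2580 s
Audio total: 120 + 224 = 344 kbps = 0.344 Mbps.
Total bitrate: 7.014 Mbps.
File: 7.014 Mbps × 2580 s = 18096.1 Mb.
With 6% container overhead: ×1.06. → 19181.9 Mb.
At 25 Mbps: 19181.9 / 25 = 767.3 s ≈ 12.8 minutes.

12.8 minutes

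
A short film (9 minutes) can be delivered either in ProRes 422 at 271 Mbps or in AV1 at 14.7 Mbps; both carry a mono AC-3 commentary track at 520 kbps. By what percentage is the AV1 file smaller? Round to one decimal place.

94.4%

9 min = 540 s
Audio: 520 kbps = 0.520 Mbps.
ProRes 422: 271.520 Mbps × 540 s = 146620.8 Mb = 17.069 GiB.
AV1: 15.220 Mbps × 540 s = 8218.8 Mb = 0.957 GiB.
Reduction: (1 − 0.957/17.069) × 100 = 94.39%.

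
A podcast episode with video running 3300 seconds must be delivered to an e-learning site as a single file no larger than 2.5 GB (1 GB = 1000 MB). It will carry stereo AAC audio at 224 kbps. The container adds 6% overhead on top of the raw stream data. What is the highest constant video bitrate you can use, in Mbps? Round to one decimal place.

5.5 Mbps

Budget: 2.5 GB = 20000.0 Mb.
Stream payload after overhead: 20000.0 / 1.06 = 18867.9 Mb.
Total bitrate budget: 18867.9 Mb / 3300 s = 5.718 Mbps.
Audio: 224 kbps = 0.224 Mbps.
Video: 5.718 − 0.224 = 5.494 Mbps.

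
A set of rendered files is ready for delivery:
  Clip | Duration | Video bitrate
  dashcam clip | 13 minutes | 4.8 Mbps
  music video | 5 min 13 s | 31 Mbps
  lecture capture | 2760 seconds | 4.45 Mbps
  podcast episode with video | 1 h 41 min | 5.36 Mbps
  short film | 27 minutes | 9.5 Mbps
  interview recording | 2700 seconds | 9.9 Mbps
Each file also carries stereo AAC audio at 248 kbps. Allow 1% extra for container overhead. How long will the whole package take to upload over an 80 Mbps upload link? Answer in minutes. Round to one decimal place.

Audio: 248 kbps = 0.248 Mbps.
dashcam clip: 5.048 Mbps × 780 s × 1.01 = 3976.8 Mb
music video: 31.248 Mbps × 313 s × 1.01 = 9878.4 Mb
lecture capture: 4.698 Mbps × 2760 s × 1.01 = 13096.1 Mb
podcast episode with video: 5.608 Mbps × 6060 s × 1.01 = 34324.3 Mb
short film: 9.748 Mbps × 1620 s × 1.01 = 15949.7 Mb
interview recording: 10.148 Mbps × 2700 s × 1.01 = 27673.6 Mb
Total: 104899.0 Mb = 13112.4 MB.
At 80 Mbps: 104899.0 / 80 = 1311 s ≈ 21.9 minutes.

21.9 minutes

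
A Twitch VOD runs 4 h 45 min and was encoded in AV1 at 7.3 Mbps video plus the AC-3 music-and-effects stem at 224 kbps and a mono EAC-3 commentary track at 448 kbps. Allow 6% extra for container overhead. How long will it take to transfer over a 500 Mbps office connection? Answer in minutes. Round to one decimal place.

4 h 45 min = 285 min = 17100 s
Audio total: 224 + 448 = 672 kbps = 0.672 Mbps.
Total bitrate: 7.972 Mbps.
File: 7.972 Mbps × 17100 s = 136321.2 Mb.
With 6% container overhead: ×1.06. → 144500.5 Mb.
At 500 Mbps: 144500.5 / 500 = 289.0 s ≈ 4.82 minutes.

4.8 minutes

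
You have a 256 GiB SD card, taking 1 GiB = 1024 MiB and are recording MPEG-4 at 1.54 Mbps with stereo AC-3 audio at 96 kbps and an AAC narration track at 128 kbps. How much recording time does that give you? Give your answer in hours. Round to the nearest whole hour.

Audio total: 96 + 128 = 224 kbps = 0.224 Mbps.
Total bitrate: 1.54 + 0.224 = 1.764 Mbps.
Capacity: 256 GiB = 2,199,023 Mb.
Recording time: 2,199,023 / 1.764 = 1,246,612 s ≈ 346 hours.

346 hours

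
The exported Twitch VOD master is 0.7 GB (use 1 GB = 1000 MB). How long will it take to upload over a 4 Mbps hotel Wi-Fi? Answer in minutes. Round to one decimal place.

File: 0.7 GB = 5600.0 Mb.
At 4 Mbps: 5600.0 / 4 = 1400.0 s ≈ 23.3 minutes.

23.3 minutes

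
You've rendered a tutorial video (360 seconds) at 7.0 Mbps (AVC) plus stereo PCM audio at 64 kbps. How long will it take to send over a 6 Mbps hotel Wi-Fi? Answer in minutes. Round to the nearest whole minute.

7 minutes

Audio: 64 kbps = 0.064 Mbps.
Total bitrate: 7.064 Mbps.
File: 7.064 Mbps × 360 s = 2543.0 Mb.
At 6 Mbps: 2543.0 / 6 = 423.8 s ≈ 7.06 minutes.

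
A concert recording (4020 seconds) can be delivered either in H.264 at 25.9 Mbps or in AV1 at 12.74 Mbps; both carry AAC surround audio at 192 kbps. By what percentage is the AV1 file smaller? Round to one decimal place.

50.4%

Audio: 192 kbps = 0.192 Mbps.
H.264: 26.092 Mbps × 4020 s = 104889.8 Mb = 13.111 GB.
AV1: 12.932 Mbps × 4020 s = 51986.6 Mb = 6.498 GB.
Reduction: (1 − 6.498/13.111) × 100 = 50.44%.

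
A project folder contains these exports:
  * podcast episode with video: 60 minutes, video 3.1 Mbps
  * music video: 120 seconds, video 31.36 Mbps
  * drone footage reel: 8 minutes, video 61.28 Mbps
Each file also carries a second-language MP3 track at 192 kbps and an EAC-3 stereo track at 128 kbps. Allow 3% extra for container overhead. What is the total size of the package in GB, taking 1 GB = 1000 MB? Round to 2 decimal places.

Audio total: 192 + 128 = 320 kbps = 0.320 Mbps.
podcast episode with video: 3.420 Mbps × 3600 s × 1.03 = 12681.4 Mb
music video: 31.680 Mbps × 120 s × 1.03 = 3915.6 Mb
drone footage reel: 61.600 Mbps × 480 s × 1.03 = 30455.0 Mb
Total: 47052.0 Mb = 5881.5 MB.
= 5.882 GB.

5.88 GB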